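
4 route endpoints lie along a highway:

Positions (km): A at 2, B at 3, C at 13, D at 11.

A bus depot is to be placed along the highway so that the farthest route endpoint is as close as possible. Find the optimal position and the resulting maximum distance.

The 1-center on a line is the midpoint of the two extreme points: leftmost at 2, rightmost at 13.
Optimal location = (2 + 13)/2 = 7.5; maximum distance = (13 − 2)/2 = 5.5.

location 7.5, max distance 5.5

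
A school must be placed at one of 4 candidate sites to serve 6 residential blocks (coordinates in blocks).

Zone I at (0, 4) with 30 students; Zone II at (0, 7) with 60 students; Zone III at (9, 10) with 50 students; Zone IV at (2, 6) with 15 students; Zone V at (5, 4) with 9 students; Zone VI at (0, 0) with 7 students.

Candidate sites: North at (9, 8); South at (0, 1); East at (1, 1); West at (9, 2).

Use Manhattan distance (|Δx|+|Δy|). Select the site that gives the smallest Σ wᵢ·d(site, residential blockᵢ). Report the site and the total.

Total weighted distance at each candidate:
  North (9, 8): total = 1416
  South (0, 1): total = 1534
  East (1, 1): total = 1557
  West (9, 2): total = 1866
Minimum is at North with total 1416 blocks.

North, total 1416 blocks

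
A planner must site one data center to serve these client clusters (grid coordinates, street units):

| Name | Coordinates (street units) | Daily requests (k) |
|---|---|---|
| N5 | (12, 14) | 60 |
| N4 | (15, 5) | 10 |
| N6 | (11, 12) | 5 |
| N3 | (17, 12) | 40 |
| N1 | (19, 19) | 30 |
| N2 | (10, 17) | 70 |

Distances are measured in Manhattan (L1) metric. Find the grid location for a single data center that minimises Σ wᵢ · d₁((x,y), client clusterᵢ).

Manhattan distance separates: Σwᵢ(|x−xᵢ|+|y−yᵢ|) = Σwᵢ|x−xᵢ| + Σwᵢ|y−yᵢ|, so x and y are optimised independently as 1-D weighted medians.
Total weight W = 215; half = 107.5.
x-coordinate, sorted with cumulative weight:
  x=10 (N2, w=70) cum 70
  x=11 (N6, w=5) cum 75
  x=12 (N5, w=60) cum 135  ← median
  x=15 (N4, w=10) cum 145
  x=17 (N3, w=40) cum 185
  x=19 (N1, w=30) cum 215
⇒ x* = 12
y-coordinate, sorted with cumulative weight:
  y=5 (N4, w=10) cum 10
  y=12 (N6, w=5) cum 15
  y=12 (N3, w=40) cum 55
  y=14 (N5, w=60) cum 115  ← median
  y=17 (N2, w=70) cum 185
  y=19 (N1, w=30) cum 215
⇒ y* = 14

(12, 14)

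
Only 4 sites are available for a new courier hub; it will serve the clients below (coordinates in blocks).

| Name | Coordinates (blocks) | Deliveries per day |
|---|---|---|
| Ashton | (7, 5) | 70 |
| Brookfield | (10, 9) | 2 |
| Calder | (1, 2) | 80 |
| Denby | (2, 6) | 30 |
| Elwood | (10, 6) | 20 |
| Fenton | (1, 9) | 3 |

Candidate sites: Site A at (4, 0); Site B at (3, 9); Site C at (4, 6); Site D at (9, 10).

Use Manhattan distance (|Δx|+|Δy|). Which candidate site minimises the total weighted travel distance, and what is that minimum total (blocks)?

Total weighted distance at each candidate:
  Site A (4, 0): total = 1506
  Site B (3, 9): total = 1620
  Site C (4, 6): total = 1056
  Site D (9, 10): total = 2231
Minimum is at Site C with total 1056 blocks.

Site C, total 1056 blocks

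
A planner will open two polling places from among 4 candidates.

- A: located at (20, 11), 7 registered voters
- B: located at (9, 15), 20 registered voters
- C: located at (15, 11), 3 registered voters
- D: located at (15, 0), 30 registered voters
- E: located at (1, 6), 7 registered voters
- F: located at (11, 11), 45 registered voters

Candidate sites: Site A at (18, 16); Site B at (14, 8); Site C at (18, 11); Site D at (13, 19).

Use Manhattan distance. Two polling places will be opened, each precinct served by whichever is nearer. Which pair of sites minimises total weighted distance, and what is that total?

Evaluate every pair (each demand assigned to the nearer of the two):
  {Site B, Site D}: total = 880
  {Site A, Site B}: total = 906
  {Site B, Site C}: total = 908
  {Site C, Site D}: total = 1072
  {Site A, Site C}: total = 1112
  {Site A, Site D}: total = 1428
Best pair: {Site B, Site D} with total 880.

{Site B, Site D}, total 880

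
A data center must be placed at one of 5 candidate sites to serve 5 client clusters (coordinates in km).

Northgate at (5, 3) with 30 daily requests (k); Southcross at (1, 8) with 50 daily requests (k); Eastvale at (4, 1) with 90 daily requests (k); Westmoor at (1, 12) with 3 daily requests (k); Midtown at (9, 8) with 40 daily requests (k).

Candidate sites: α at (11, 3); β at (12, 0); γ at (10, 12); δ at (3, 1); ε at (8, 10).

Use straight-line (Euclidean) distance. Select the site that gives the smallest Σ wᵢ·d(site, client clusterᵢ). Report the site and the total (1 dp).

δ, total 941.2 km

Total weighted distance at each candidate:
  α (11, 3): total = 1650.0
  β (12, 0): total = 2024.7
  γ (10, 12): total = 2120.9
  δ (3, 1): total = 941.2
  ε (8, 10): total = 1590.2
Minimum is at δ with total 941.2 km.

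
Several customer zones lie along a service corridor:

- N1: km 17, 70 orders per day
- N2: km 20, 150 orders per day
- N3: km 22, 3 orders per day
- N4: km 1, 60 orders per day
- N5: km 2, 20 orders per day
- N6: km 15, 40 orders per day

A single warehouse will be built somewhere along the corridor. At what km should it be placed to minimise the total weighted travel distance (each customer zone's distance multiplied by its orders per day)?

x = 17

For a sum of weighted absolute distances on a line, the optimum is the weighted median (not the mean). Total weight W = 343; half-weight = 171.5.
Sort by position and accumulate weight:
  km 1 (N4, w=60) → cum 60
  km 2 (N5, w=20) → cum 80
  km 15 (N6, w=40) → cum 120
  km 17 (N1, w=70) → cum 190  ≥ 171.5 → median here
  km 20 (N2, w=150) → cum 340
  km 22 (N3, w=3) → cum 343
Optimal location: km 17.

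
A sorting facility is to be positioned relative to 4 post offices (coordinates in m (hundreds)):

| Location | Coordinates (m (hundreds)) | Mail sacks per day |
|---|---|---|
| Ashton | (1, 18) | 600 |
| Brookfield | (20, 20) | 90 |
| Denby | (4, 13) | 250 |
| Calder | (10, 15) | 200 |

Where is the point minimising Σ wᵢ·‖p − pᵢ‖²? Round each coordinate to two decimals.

(4.74, 16.54)

The minimiser of Σwᵢ‖p−pᵢ‖² is the weighted centroid p* = (Σwᵢpᵢ)/(Σwᵢ).
Σwᵢ = 1140.
Σwᵢxᵢ = 600·1 + 90·20 + 250·4 + 200·10 = 5400.
Σwᵢyᵢ = 600·18 + 90·20 + 250·13 + 200·15 = 18850.
x* = 5400/1140 = 4.74, y* = 18850/1140 = 16.54.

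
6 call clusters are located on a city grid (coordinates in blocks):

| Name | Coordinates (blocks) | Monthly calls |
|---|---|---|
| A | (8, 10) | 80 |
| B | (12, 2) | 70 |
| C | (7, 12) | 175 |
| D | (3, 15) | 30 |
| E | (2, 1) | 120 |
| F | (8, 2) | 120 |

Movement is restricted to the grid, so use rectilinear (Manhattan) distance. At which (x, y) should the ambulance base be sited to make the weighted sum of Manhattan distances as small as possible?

(7, 2)

Manhattan distance separates: Σwᵢ(|x−xᵢ|+|y−yᵢ|) = Σwᵢ|x−xᵢ| + Σwᵢ|y−yᵢ|, so x and y are optimised independently as 1-D weighted medians.
Total weight W = 595; half = 297.5.
x-coordinate, sorted with cumulative weight:
  x=2 (E, w=120) cum 120
  x=3 (D, w=30) cum 150
  x=7 (C, w=175) cum 325  ← median
  x=8 (A, w=80) cum 405
  x=8 (F, w=120) cum 525
  x=12 (B, w=70) cum 595
⇒ x* = 7
y-coordinate, sorted with cumulative weight:
  y=1 (E, w=120) cum 120
  y=2 (B, w=70) cum 190
  y=2 (F, w=120) cum 310  ← median
  y=10 (A, w=80) cum 390
  y=12 (C, w=175) cum 565
  y=15 (D, w=30) cum 595
⇒ y* = 2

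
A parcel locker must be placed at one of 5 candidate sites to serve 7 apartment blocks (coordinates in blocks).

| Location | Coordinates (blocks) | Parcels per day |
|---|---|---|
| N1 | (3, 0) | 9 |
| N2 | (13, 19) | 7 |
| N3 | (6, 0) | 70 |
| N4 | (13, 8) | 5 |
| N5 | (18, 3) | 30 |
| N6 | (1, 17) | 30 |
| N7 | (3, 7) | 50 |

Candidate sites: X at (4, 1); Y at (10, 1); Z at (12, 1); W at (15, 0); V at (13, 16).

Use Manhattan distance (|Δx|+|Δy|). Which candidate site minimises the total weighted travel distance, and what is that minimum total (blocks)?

X, total 1897 blocks

Total weighted distance at each candidate:
  X (4, 1): total = 1897
  Y (10, 1): total = 2319
  Z (12, 1): total = 2553
  W (15, 0): total = 2995
  V (13, 16): total = 3785
Minimum is at X with total 1897 blocks.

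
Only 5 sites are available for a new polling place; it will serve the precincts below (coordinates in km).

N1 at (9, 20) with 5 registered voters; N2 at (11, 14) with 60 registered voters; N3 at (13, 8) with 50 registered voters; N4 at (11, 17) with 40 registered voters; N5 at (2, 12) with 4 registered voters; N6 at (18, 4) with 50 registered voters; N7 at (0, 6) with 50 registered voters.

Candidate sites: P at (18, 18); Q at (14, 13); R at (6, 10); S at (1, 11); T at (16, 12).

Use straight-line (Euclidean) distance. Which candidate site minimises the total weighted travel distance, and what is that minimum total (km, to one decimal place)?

Q, total 2010.9 km

Total weighted distance at each candidate:
  P (18, 18): total = 3221.7
  Q (14, 13): total = 2010.9
  R (6, 10): total = 2193.8
  S (1, 11): total = 2951.4
  T (16, 12): total = 2231.8
Minimum is at Q with total 2010.9 km.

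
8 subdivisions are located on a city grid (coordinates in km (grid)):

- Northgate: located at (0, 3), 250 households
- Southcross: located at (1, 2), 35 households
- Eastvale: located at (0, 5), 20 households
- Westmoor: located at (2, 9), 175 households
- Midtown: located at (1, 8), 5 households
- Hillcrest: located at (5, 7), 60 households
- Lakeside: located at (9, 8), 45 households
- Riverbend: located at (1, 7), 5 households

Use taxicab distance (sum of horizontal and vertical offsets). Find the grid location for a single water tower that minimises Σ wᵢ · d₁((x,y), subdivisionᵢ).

Manhattan distance separates: Σwᵢ(|x−xᵢ|+|y−yᵢ|) = Σwᵢ|x−xᵢ| + Σwᵢ|y−yᵢ|, so x and y are optimised independently as 1-D weighted medians.
Total weight W = 595; half = 297.5.
x-coordinate, sorted with cumulative weight:
  x=0 (Northgate, w=250) cum 250
  x=0 (Eastvale, w=20) cum 270
  x=1 (Southcross, w=35) cum 305  ← median
  x=1 (Midtown, w=5) cum 310
  x=1 (Riverbend, w=5) cum 315
  x=2 (Westmoor, w=175) cum 490
  x=5 (Hillcrest, w=60) cum 550
  x=9 (Lakeside, w=45) cum 595
⇒ x* = 1
y-coordinate, sorted with cumulative weight:
  y=2 (Southcross, w=35) cum 35
  y=3 (Northgate, w=250) cum 285
  y=5 (Eastvale, w=20) cum 305  ← median
  y=7 (Hillcrest, w=60) cum 365
  y=7 (Riverbend, w=5) cum 370
  y=8 (Midtown, w=5) cum 375
  y=8 (Lakeside, w=45) cum 420
  y=9 (Westmoor, w=175) cum 595
⇒ y* = 5

(1, 5)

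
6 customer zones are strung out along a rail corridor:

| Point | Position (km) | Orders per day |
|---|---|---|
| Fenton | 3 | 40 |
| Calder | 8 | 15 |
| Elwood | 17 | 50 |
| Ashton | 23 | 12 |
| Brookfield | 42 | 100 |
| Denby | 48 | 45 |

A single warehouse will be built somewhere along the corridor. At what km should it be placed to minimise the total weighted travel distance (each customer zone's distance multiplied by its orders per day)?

For a sum of weighted absolute distances on a line, the optimum is the weighted median (not the mean). Total weight W = 262; half-weight = 131.
Sort by position and accumulate weight:
  km 3 (Fenton, w=40) → cum 40
  km 8 (Calder, w=15) → cum 55
  km 17 (Elwood, w=50) → cum 105
  km 23 (Ashton, w=12) → cum 117
  km 42 (Brookfield, w=100) → cum 217  ≥ 131 → median here
  km 48 (Denby, w=45) → cum 262
Optimal location: km 42.

x = 42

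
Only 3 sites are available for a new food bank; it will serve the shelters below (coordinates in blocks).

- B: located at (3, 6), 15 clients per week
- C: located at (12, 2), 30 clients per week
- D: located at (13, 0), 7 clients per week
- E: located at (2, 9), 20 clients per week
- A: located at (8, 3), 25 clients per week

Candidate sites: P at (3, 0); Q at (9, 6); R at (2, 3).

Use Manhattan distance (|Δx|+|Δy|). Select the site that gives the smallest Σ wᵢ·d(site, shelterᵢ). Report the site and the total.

Q, total 670 blocks

Total weighted distance at each candidate:
  P (3, 0): total = 890
  Q (9, 6): total = 670
  R (2, 3): total = 758
Minimum is at Q with total 670 blocks.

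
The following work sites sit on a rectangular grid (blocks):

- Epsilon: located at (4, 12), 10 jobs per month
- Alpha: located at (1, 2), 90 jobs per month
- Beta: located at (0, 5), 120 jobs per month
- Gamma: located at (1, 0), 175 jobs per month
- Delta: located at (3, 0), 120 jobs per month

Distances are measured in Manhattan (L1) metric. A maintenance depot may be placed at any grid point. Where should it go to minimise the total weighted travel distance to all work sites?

(1, 0)

Manhattan distance separates: Σwᵢ(|x−xᵢ|+|y−yᵢ|) = Σwᵢ|x−xᵢ| + Σwᵢ|y−yᵢ|, so x and y are optimised independently as 1-D weighted medians.
Total weight W = 515; half = 257.5.
x-coordinate, sorted with cumulative weight:
  x=0 (Beta, w=120) cum 120
  x=1 (Alpha, w=90) cum 210
  x=1 (Gamma, w=175) cum 385  ← median
  x=3 (Delta, w=120) cum 505
  x=4 (Epsilon, w=10) cum 515
⇒ x* = 1
y-coordinate, sorted with cumulative weight:
  y=0 (Gamma, w=175) cum 175
  y=0 (Delta, w=120) cum 295  ← median
  y=2 (Alpha, w=90) cum 385
  y=5 (Beta, w=120) cum 505
  y=12 (Epsilon, w=10) cum 515
⇒ y* = 0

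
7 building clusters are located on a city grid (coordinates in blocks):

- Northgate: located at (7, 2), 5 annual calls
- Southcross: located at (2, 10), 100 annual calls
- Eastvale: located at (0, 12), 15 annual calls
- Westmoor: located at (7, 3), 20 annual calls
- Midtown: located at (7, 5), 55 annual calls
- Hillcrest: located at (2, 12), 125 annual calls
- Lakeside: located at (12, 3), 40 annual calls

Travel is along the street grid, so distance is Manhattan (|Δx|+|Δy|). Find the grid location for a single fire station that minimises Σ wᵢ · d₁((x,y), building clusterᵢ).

(2, 10)

Manhattan distance separates: Σwᵢ(|x−xᵢ|+|y−yᵢ|) = Σwᵢ|x−xᵢ| + Σwᵢ|y−yᵢ|, so x and y are optimised independently as 1-D weighted medians.
Total weight W = 360; half = 180.
x-coordinate, sorted with cumulative weight:
  x=0 (Eastvale, w=15) cum 15
  x=2 (Southcross, w=100) cum 115
  x=2 (Hillcrest, w=125) cum 240  ← median
  x=7 (Northgate, w=5) cum 245
  x=7 (Westmoor, w=20) cum 265
  x=7 (Midtown, w=55) cum 320
  x=12 (Lakeside, w=40) cum 360
⇒ x* = 2
y-coordinate, sorted with cumulative weight:
  y=2 (Northgate, w=5) cum 5
  y=3 (Westmoor, w=20) cum 25
  y=3 (Lakeside, w=40) cum 65
  y=5 (Midtown, w=55) cum 120
  y=10 (Southcross, w=100) cum 220  ← median
  y=12 (Eastvale, w=15) cum 235
  y=12 (Hillcrest, w=125) cum 360
⇒ y* = 10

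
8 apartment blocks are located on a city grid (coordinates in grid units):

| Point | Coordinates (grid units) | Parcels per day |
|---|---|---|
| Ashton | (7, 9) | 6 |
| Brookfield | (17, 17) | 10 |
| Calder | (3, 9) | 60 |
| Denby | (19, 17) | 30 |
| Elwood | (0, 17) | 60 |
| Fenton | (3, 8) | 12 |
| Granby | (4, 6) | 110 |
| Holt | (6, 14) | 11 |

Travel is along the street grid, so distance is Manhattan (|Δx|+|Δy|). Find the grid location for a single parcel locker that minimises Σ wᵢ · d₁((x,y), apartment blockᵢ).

Manhattan distance separates: Σwᵢ(|x−xᵢ|+|y−yᵢ|) = Σwᵢ|x−xᵢ| + Σwᵢ|y−yᵢ|, so x and y are optimised independently as 1-D weighted medians.
Total weight W = 299; half = 149.5.
x-coordinate, sorted with cumulative weight:
  x=0 (Elwood, w=60) cum 60
  x=3 (Calder, w=60) cum 120
  x=3 (Fenton, w=12) cum 132
  x=4 (Granby, w=110) cum 242  ← median
  x=6 (Holt, w=11) cum 253
  x=7 (Ashton, w=6) cum 259
  x=17 (Brookfield, w=10) cum 269
  x=19 (Denby, w=30) cum 299
⇒ x* = 4
y-coordinate, sorted with cumulative weight:
  y=6 (Granby, w=110) cum 110
  y=8 (Fenton, w=12) cum 122
  y=9 (Ashton, w=6) cum 128
  y=9 (Calder, w=60) cum 188  ← median
  y=14 (Holt, w=11) cum 199
  y=17 (Brookfield, w=10) cum 209
  y=17 (Denby, w=30) cum 239
  y=17 (Elwood, w=60) cum 299
⇒ y* = 9

(4, 9)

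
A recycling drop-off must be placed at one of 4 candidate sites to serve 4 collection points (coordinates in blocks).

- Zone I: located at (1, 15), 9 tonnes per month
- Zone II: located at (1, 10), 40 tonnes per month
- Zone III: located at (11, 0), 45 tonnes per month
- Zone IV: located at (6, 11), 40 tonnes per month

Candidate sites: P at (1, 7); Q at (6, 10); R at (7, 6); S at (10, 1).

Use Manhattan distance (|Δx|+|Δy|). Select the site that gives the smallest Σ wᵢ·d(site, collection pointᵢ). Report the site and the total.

Total weighted distance at each candidate:
  P (1, 7): total = 1317
  Q (6, 10): total = 1005
  R (7, 6): total = 1225
  S (10, 1): total = 1577
Minimum is at Q with total 1005 blocks.

Q, total 1005 blocks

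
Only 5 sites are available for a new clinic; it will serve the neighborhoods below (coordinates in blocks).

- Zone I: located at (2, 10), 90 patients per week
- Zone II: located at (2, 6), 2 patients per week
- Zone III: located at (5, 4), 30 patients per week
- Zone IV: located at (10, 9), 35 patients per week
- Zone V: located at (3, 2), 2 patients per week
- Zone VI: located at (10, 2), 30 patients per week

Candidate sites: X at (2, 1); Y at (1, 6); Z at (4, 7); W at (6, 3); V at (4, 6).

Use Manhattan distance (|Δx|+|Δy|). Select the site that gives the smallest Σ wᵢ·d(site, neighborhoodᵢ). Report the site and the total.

Z, total 1198 blocks

Total weighted distance at each candidate:
  X (2, 1): total = 1834
  Y (1, 6): total = 1454
  Z (4, 7): total = 1198
  W (6, 3): total = 1572
  V (4, 6): total = 1259
Minimum is at Z with total 1198 blocks.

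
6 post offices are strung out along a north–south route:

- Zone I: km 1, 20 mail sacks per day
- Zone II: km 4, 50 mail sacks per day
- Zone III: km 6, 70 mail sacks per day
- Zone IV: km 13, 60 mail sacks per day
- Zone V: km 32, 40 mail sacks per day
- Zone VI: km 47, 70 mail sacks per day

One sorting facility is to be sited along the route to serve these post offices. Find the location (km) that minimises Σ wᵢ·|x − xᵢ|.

x = 13

For a sum of weighted absolute distances on a line, the optimum is the weighted median (not the mean). Total weight W = 310; half-weight = 155.
Sort by position and accumulate weight:
  km 1 (Zone I, w=20) → cum 20
  km 4 (Zone II, w=50) → cum 70
  km 6 (Zone III, w=70) → cum 140
  km 13 (Zone IV, w=60) → cum 200  ≥ 155 → median here
  km 32 (Zone V, w=40) → cum 240
  km 47 (Zone VI, w=70) → cum 310
Optimal location: km 13.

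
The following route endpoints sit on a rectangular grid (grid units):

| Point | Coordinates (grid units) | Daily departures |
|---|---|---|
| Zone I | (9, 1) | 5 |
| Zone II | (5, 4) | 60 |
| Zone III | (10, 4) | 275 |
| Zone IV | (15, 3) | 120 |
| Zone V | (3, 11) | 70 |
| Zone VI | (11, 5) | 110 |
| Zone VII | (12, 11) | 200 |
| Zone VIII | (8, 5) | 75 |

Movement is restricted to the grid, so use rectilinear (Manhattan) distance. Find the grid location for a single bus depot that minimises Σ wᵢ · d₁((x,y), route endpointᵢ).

Manhattan distance separates: Σwᵢ(|x−xᵢ|+|y−yᵢ|) = Σwᵢ|x−xᵢ| + Σwᵢ|y−yᵢ|, so x and y are optimised independently as 1-D weighted medians.
Total weight W = 915; half = 457.5.
x-coordinate, sorted with cumulative weight:
  x=3 (Zone V, w=70) cum 70
  x=5 (Zone II, w=60) cum 130
  x=8 (Zone VIII, w=75) cum 205
  x=9 (Zone I, w=5) cum 210
  x=10 (Zone III, w=275) cum 485  ← median
  x=11 (Zone VI, w=110) cum 595
  x=12 (Zone VII, w=200) cum 795
  x=15 (Zone IV, w=120) cum 915
⇒ x* = 10
y-coordinate, sorted with cumulative weight:
  y=1 (Zone I, w=5) cum 5
  y=3 (Zone IV, w=120) cum 125
  y=4 (Zone II, w=60) cum 185
  y=4 (Zone III, w=275) cum 460  ← median
  y=5 (Zone VI, w=110) cum 570
  y=5 (Zone VIII, w=75) cum 645
  y=11 (Zone V, w=70) cum 715
  y=11 (Zone VII, w=200) cum 915
⇒ y* = 4

(10, 4)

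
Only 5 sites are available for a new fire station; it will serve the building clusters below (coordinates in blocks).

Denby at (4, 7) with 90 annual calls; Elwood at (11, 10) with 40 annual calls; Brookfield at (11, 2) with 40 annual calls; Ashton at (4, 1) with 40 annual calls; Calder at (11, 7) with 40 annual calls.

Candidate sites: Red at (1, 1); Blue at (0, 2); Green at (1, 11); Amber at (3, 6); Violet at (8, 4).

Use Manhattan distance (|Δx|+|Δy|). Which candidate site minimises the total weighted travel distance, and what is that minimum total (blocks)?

Violet, total 1710 blocks

Total weighted distance at each candidate:
  Red (1, 1): total = 2770
  Blue (0, 2): total = 2850
  Green (1, 11): total = 2910
  Amber (3, 6): total = 1740
  Violet (8, 4): total = 1710
Minimum is at Violet with total 1710 blocks.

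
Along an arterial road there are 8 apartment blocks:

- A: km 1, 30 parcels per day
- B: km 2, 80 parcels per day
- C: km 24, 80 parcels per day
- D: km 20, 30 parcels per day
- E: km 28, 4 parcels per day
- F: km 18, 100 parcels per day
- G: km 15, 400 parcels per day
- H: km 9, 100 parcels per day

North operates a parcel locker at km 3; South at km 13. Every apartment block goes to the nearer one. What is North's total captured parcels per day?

110

The indifferent point is the midpoint (3+13)/2 = 8; apartment blocks left of it (closer to North at 3) go to North, those right go to South.
  A at 1 (w=30) → North
  B at 2 (w=80) → North
  H at 9 (w=100) → South
  G at 15 (w=400) → South
  F at 18 (w=100) → South
  D at 20 (w=30) → South
  C at 24 (w=80) → South
  E at 28 (w=4) → South
North captures 110; South captures 714.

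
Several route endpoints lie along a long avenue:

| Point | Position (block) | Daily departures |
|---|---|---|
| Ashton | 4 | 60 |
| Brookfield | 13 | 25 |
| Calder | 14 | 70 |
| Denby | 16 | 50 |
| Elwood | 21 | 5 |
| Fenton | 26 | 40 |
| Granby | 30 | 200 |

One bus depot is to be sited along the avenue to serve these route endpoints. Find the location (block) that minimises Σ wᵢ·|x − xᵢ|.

x = 26

For a sum of weighted absolute distances on a line, the optimum is the weighted median (not the mean). Total weight W = 450; half-weight = 225.
Sort by position and accumulate weight:
  block 4 (Ashton, w=60) → cum 60
  block 13 (Brookfield, w=25) → cum 85
  block 14 (Calder, w=70) → cum 155
  block 16 (Denby, w=50) → cum 205
  block 21 (Elwood, w=5) → cum 210
  block 26 (Fenton, w=40) → cum 250  ≥ 225 → median here
  block 30 (Granby, w=200) → cum 450
Optimal location: block 26.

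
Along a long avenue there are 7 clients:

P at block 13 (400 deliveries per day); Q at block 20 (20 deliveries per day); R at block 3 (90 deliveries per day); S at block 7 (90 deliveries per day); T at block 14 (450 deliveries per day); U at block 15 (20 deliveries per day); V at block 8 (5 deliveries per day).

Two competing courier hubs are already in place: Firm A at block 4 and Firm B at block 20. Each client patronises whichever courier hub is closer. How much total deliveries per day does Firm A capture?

The indifferent point is the midpoint (4+20)/2 = 12; clients left of it (closer to Firm A at 4) go to Firm A, those right go to Firm B.
  R at 3 (w=90) → Firm A
  S at 7 (w=90) → Firm A
  V at 8 (w=5) → Firm A
  P at 13 (w=400) → Firm B
  T at 14 (w=450) → Firm B
  U at 15 (w=20) → Firm B
  Q at 20 (w=20) → Firm B
Firm A captures 185; Firm B captures 890.

185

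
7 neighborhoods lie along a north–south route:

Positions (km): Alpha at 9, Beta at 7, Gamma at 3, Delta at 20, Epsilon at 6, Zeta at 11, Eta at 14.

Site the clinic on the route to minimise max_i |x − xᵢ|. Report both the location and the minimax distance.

location 11.5, max distance 8.5

The 1-center on a line is the midpoint of the two extreme points: leftmost at 3, rightmost at 20.
Optimal location = (3 + 20)/2 = 11.5; maximum distance = (20 − 3)/2 = 8.5.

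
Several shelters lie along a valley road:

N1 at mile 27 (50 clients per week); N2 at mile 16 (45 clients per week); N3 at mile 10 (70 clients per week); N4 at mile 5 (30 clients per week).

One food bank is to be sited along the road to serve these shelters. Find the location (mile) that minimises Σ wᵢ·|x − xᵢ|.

x = 10

For a sum of weighted absolute distances on a line, the optimum is the weighted median (not the mean). Total weight W = 195; half-weight = 97.5.
Sort by position and accumulate weight:
  mile 5 (N4, w=30) → cum 30
  mile 10 (N3, w=70) → cum 100  ≥ 97.5 → median here
  mile 16 (N2, w=45) → cum 145
  mile 27 (N1, w=50) → cum 195
Optimal location: mile 10.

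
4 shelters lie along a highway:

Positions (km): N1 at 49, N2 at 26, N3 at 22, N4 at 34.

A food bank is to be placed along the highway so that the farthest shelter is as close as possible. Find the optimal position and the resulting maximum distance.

location 35.5, max distance 13.5

The 1-center on a line is the midpoint of the two extreme points: leftmost at 22, rightmost at 49.
Optimal location = (22 + 49)/2 = 35.5; maximum distance = (49 − 22)/2 = 13.5.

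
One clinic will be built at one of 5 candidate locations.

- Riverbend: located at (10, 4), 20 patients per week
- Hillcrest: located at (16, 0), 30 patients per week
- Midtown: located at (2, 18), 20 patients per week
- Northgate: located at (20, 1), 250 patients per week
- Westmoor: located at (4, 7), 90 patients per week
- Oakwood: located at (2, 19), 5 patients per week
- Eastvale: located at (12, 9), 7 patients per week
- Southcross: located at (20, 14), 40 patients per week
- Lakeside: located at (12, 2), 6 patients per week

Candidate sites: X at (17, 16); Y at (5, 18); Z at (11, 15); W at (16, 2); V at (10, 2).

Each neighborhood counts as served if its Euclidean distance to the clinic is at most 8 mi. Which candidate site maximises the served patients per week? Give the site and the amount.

W, covering 306

Coverage radius r = 8 mi; a point is covered iff (Δx)²+(Δy)² ≤ 8² = 64.
  X (17, 16): covers {Southcross} → 40
  Y (5, 18): covers {Midtown, Oakwood} → 25
  Z (11, 15): covers {Eastvale} → 7
  W (16, 2): covers {Riverbend, Hillcrest, Northgate, Lakeside} → 306
  V (10, 2): covers {Riverbend, Hillcrest, Westmoor, Eastvale, Lakeside} → 153
Maximum coverage at W: 306 patients per week.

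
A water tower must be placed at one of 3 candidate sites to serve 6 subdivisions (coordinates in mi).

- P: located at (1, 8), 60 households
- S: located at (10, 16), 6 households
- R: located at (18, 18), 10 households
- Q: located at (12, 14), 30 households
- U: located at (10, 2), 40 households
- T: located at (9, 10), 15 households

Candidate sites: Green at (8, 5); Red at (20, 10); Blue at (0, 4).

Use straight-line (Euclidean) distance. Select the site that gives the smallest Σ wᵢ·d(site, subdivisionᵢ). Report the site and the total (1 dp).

Total weighted distance at each candidate:
  Green (8, 5): total = 1204.2
  Red (20, 10): total = 2244.3
  Blue (0, 4): total = 1607.9
Minimum is at Green with total 1204.2 mi.

Green, total 1204.2 mi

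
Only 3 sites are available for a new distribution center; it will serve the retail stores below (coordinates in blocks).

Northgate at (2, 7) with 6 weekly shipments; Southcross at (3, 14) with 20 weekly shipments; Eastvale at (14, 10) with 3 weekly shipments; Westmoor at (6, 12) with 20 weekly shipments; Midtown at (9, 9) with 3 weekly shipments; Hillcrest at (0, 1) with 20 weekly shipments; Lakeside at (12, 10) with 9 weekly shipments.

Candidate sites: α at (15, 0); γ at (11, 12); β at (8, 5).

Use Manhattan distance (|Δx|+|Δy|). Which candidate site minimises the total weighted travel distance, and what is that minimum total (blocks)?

Total weighted distance at each candidate:
  α (15, 0): total = 1575
  γ (11, 12): total = 881
  β (8, 5): total = 877
Minimum is at β with total 877 blocks.

β, total 877 blocks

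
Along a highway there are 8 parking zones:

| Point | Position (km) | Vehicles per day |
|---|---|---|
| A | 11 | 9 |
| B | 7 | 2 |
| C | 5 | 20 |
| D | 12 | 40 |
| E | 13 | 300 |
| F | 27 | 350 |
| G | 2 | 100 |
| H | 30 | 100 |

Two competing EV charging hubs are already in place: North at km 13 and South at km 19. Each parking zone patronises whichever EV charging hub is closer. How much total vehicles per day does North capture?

471

The indifferent point is the midpoint (13+19)/2 = 16; parking zones left of it (closer to North at 13) go to North, those right go to South.
  G at 2 (w=100) → North
  C at 5 (w=20) → North
  B at 7 (w=2) → North
  A at 11 (w=9) → North
  D at 12 (w=40) → North
  E at 13 (w=300) → North
  F at 27 (w=350) → South
  H at 30 (w=100) → South
North captures 471; South captures 450.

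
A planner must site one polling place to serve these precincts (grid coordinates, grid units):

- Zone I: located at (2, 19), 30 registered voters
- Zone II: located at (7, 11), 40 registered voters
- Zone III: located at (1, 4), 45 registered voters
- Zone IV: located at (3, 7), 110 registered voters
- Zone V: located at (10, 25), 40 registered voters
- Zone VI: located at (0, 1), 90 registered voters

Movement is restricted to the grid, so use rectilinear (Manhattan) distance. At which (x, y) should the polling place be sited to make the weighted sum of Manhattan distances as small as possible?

(3, 7)

Manhattan distance separates: Σwᵢ(|x−xᵢ|+|y−yᵢ|) = Σwᵢ|x−xᵢ| + Σwᵢ|y−yᵢ|, so x and y are optimised independently as 1-D weighted medians.
Total weight W = 355; half = 177.5.
x-coordinate, sorted with cumulative weight:
  x=0 (Zone VI, w=90) cum 90
  x=1 (Zone III, w=45) cum 135
  x=2 (Zone I, w=30) cum 165
  x=3 (Zone IV, w=110) cum 275  ← median
  x=7 (Zone II, w=40) cum 315
  x=10 (Zone V, w=40) cum 355
⇒ x* = 3
y-coordinate, sorted with cumulative weight:
  y=1 (Zone VI, w=90) cum 90
  y=4 (Zone III, w=45) cum 135
  y=7 (Zone IV, w=110) cum 245  ← median
  y=11 (Zone II, w=40) cum 285
  y=19 (Zone I, w=30) cum 315
  y=25 (Zone V, w=40) cum 355
⇒ y* = 7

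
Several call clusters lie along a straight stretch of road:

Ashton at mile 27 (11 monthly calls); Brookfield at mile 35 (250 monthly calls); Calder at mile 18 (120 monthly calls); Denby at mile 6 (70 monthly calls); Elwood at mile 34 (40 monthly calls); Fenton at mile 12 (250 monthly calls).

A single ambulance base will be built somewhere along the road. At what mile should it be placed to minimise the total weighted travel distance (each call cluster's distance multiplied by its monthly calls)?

For a sum of weighted absolute distances on a line, the optimum is the weighted median (not the mean). Total weight W = 741; half-weight = 370.5.
Sort by position and accumulate weight:
  mile 6 (Denby, w=70) → cum 70
  mile 12 (Fenton, w=250) → cum 320
  mile 18 (Calder, w=120) → cum 440  ≥ 370.5 → median here
  mile 27 (Ashton, w=11) → cum 451
  mile 34 (Elwood, w=40) → cum 491
  mile 35 (Brookfield, w=250) → cum 741
Optimal location: mile 18.

x = 18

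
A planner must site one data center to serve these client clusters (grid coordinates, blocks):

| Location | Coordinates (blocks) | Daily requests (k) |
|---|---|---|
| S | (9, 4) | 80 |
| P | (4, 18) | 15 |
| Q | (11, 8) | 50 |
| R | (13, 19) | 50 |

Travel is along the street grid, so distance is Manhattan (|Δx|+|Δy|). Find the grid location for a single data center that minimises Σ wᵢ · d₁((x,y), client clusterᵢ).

(11, 8)

Manhattan distance separates: Σwᵢ(|x−xᵢ|+|y−yᵢ|) = Σwᵢ|x−xᵢ| + Σwᵢ|y−yᵢ|, so x and y are optimised independently as 1-D weighted medians.
Total weight W = 195; half = 97.5.
x-coordinate, sorted with cumulative weight:
  x=4 (P, w=15) cum 15
  x=9 (S, w=80) cum 95
  x=11 (Q, w=50) cum 145  ← median
  x=13 (R, w=50) cum 195
⇒ x* = 11
y-coordinate, sorted with cumulative weight:
  y=4 (S, w=80) cum 80
  y=8 (Q, w=50) cum 130  ← median
  y=18 (P, w=15) cum 145
  y=19 (R, w=50) cum 195
⇒ y* = 8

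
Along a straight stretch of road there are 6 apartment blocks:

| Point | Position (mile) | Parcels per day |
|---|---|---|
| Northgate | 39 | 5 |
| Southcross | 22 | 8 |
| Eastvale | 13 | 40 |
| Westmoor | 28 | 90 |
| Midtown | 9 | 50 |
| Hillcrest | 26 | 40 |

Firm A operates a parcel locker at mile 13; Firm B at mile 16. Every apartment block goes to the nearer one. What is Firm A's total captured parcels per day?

The indifferent point is the midpoint (13+16)/2 = 14.5; apartment blocks left of it (closer to Firm A at 13) go to Firm A, those right go to Firm B.
  Midtown at 9 (w=50) → Firm A
  Eastvale at 13 (w=40) → Firm A
  Southcross at 22 (w=8) → Firm B
  Hillcrest at 26 (w=40) → Firm B
  Westmoor at 28 (w=90) → Firm B
  Northgate at 39 (w=5) → Firm B
Firm A captures 90; Firm B captures 143.

90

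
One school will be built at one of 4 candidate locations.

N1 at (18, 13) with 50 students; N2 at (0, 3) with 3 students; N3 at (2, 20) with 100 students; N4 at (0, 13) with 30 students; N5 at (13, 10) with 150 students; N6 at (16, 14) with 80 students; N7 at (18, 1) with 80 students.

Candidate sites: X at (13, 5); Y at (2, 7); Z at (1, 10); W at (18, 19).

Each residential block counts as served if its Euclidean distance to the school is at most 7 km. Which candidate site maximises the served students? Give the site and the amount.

Coverage radius r = 7 km; a point is covered iff (Δx)²+(Δy)² ≤ 7² = 49.
  X (13, 5): covers {N5, N7} → 230
  Y (2, 7): covers {N2, N4} → 33
  Z (1, 10): covers {N4} → 30
  W (18, 19): covers {N1, N6} → 130
Maximum coverage at X: 230 students.

X, covering 230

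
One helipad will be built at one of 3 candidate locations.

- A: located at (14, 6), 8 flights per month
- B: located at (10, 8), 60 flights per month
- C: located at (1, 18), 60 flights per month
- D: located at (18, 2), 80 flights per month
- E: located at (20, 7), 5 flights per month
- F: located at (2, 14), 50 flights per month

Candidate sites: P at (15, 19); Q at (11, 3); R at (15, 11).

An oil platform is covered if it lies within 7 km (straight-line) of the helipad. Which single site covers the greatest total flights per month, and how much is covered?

R, covering 73

Coverage radius r = 7 km; a point is covered iff (Δx)²+(Δy)² ≤ 7² = 49.
  P (15, 19): covers {none} → 0
  Q (11, 3): covers {A, B} → 68
  R (15, 11): covers {A, B, E} → 73
Maximum coverage at R: 73 flights per month.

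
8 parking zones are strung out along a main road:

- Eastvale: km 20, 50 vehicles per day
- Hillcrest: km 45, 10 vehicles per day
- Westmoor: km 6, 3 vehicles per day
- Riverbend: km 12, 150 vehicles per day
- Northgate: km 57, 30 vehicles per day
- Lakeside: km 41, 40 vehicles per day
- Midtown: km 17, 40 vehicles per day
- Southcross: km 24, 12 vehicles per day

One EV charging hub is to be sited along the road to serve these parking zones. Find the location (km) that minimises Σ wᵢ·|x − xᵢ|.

For a sum of weighted absolute distances on a line, the optimum is the weighted median (not the mean). Total weight W = 335; half-weight = 167.5.
Sort by position and accumulate weight:
  km 6 (Westmoor, w=3) → cum 3
  km 12 (Riverbend, w=150) → cum 153
  km 17 (Midtown, w=40) → cum 193  ≥ 167.5 → median here
  km 20 (Eastvale, w=50) → cum 243
  km 24 (Southcross, w=12) → cum 255
  km 41 (Lakeside, w=40) → cum 295
  km 45 (Hillcrest, w=10) → cum 305
  km 57 (Northgate, w=30) → cum 335
Optimal location: km 17.

x = 17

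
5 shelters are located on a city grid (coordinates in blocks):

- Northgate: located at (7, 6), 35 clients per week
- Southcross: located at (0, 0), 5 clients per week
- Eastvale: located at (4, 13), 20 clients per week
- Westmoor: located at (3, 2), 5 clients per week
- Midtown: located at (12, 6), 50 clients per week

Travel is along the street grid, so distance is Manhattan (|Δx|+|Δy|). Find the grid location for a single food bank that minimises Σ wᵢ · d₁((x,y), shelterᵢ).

(7, 6)

Manhattan distance separates: Σwᵢ(|x−xᵢ|+|y−yᵢ|) = Σwᵢ|x−xᵢ| + Σwᵢ|y−yᵢ|, so x and y are optimised independently as 1-D weighted medians.
Total weight W = 115; half = 57.5.
x-coordinate, sorted with cumulative weight:
  x=0 (Southcross, w=5) cum 5
  x=3 (Westmoor, w=5) cum 10
  x=4 (Eastvale, w=20) cum 30
  x=7 (Northgate, w=35) cum 65  ← median
  x=12 (Midtown, w=50) cum 115
⇒ x* = 7
y-coordinate, sorted with cumulative weight:
  y=0 (Southcross, w=5) cum 5
  y=2 (Westmoor, w=5) cum 10
  y=6 (Northgate, w=35) cum 45
  y=6 (Midtown, w=50) cum 95  ← median
  y=13 (Eastvale, w=20) cum 115
⇒ y* = 6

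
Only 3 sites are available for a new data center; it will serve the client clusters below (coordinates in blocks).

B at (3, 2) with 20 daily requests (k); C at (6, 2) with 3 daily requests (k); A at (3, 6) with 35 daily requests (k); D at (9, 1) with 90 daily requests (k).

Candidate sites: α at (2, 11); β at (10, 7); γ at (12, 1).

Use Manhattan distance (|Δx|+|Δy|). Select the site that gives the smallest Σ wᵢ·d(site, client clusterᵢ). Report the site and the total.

Total weighted distance at each candidate:
  α (2, 11): total = 1979
  β (10, 7): total = 1177
  γ (12, 1): total = 981
Minimum is at γ with total 981 blocks.

γ, total 981 blocks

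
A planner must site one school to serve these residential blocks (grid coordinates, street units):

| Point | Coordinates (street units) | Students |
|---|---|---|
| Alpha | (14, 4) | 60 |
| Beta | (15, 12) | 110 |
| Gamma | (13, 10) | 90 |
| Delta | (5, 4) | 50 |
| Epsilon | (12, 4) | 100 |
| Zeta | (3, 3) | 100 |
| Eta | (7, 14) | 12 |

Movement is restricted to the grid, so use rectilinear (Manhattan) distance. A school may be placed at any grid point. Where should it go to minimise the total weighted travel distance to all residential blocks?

Manhattan distance separates: Σwᵢ(|x−xᵢ|+|y−yᵢ|) = Σwᵢ|x−xᵢ| + Σwᵢ|y−yᵢ|, so x and y are optimised independently as 1-D weighted medians.
Total weight W = 522; half = 261.
x-coordinate, sorted with cumulative weight:
  x=3 (Zeta, w=100) cum 100
  x=5 (Delta, w=50) cum 150
  x=7 (Eta, w=12) cum 162
  x=12 (Epsilon, w=100) cum 262  ← median
  x=13 (Gamma, w=90) cum 352
  x=14 (Alpha, w=60) cum 412
  x=15 (Beta, w=110) cum 522
⇒ x* = 12
y-coordinate, sorted with cumulative weight:
  y=3 (Zeta, w=100) cum 100
  y=4 (Alpha, w=60) cum 160
  y=4 (Delta, w=50) cum 210
  y=4 (Epsilon, w=100) cum 310  ← median
  y=10 (Gamma, w=90) cum 400
  y=12 (Beta, w=110) cum 510
  y=14 (Eta, w=12) cum 522
⇒ y* = 4

(12, 4)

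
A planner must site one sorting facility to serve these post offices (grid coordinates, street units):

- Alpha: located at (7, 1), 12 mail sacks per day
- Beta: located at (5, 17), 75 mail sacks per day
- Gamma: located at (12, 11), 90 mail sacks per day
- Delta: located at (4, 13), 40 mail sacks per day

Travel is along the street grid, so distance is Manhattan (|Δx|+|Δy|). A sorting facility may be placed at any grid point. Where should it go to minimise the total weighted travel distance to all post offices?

Manhattan distance separates: Σwᵢ(|x−xᵢ|+|y−yᵢ|) = Σwᵢ|x−xᵢ| + Σwᵢ|y−yᵢ|, so x and y are optimised independently as 1-D weighted medians.
Total weight W = 217; half = 108.5.
x-coordinate, sorted with cumulative weight:
  x=4 (Delta, w=40) cum 40
  x=5 (Beta, w=75) cum 115  ← median
  x=7 (Alpha, w=12) cum 127
  x=12 (Gamma, w=90) cum 217
⇒ x* = 5
y-coordinate, sorted with cumulative weight:
  y=1 (Alpha, w=12) cum 12
  y=11 (Gamma, w=90) cum 102
  y=13 (Delta, w=40) cum 142  ← median
  y=17 (Beta, w=75) cum 217
⇒ y* = 13

(5, 13)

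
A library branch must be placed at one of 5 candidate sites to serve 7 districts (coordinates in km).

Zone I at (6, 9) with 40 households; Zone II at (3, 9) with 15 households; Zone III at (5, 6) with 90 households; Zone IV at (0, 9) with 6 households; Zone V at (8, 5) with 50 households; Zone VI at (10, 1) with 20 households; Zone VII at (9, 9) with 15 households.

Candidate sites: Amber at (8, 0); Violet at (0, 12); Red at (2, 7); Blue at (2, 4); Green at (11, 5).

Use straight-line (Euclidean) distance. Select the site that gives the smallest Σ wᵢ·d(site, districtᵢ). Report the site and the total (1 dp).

Total weighted distance at each candidate:
  Amber (8, 0): total = 1629.8
  Violet (0, 12): total = 2024.0
  Red (2, 7): total = 1139.4
  Blue (2, 4): total = 1293.5
  Green (11, 5): total = 1307.5
Minimum is at Red with total 1139.4 km.

Red, total 1139.4 km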